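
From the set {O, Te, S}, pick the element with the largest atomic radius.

O is in period 2, group 16; S is in period 3, group 16; Te is in period 5, group 16.
Atomic radius shrinks across a period as nuclear charge pulls the same shell inward, and grows down a group as new shells are added.
All are in group 16, so atomic radius increases down the group.
The largest atomic radius among these belongs to Te.

Te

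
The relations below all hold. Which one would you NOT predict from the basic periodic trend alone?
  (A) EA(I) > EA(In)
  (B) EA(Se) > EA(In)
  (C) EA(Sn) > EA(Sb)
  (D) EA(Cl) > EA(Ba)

The general trend: electron affinity increases across a period and decreases down a group.
(A) I (period 5, group 17) vs In (period 5, group 13): the stated order agrees with the simple trend.
(B) Se (period 4, group 16) vs In (period 5, group 13): the stated order agrees with the simple trend.
(C) Sn (period 5, group 14) vs Sb (period 5, group 15): the stated order contradicts the simple trend.
(D) Cl (period 3, group 17) vs Ba (period 6, group 2): the stated order agrees with the simple trend.
The exception is (C): adding an electron to Sb's half-filled 5p³ is unfavourable, so Sn has the more exothermic EA.

(C)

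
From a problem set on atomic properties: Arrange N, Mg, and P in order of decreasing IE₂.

Consider each +1 ion: N⁺ still has 4 valence electrons; Mg⁺ still has 1 valence electron; P⁺ still has 4 valence electrons.
All are still removing valence electrons, so compare the +1 ions as you would atoms: IE_2 generally rises across a period (higher Z_eff) and falls down a group (larger shell), subject to the usual subshell exceptions.
Valence configurations: N⁺ [He]2s²2p², Mg⁺ [Ne]3s¹, P⁺ [Ne]3s²3p².
Tabulated IE_2 (kJ/mol): N 2856, Mg 1451, P 1907.
So the second ionization energies run Mg < P < N.

N > P > Mg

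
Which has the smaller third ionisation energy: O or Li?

IE_3 is the cost of taking one more electron from the +2 cation: O²⁺ still has 4 valence electrons; Li²⁺ is already 1 electron into the core.
Breaking into a closed-shell core is much more expensive than removing a leftover valence electron — Li has the largest IE_3 here.
The numbers (kJ/mol): O 5300, Li 11815.
Hence IE_3: O < Li.

O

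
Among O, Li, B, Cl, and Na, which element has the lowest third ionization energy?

B

IE_3 is the cost of taking one more electron from the +2 cation: O²⁺ still has 4 valence electrons; Li²⁺ is already 1 electron into the core; B²⁺ still has 1 valence electron; Cl²⁺ still has 5 valence electrons; Na²⁺ is already 1 electron into the core.
Core electrons are held far more tightly than valence electrons, so Na and Li top the IE_3 order.
Valence configurations: O²⁺ [He]2s²2p², B²⁺ [He]2s¹, Cl²⁺ [Ne]3s²3p³.
Tabulated IE_3 (kJ/mol): O 5300, Li 11815, B 3660, Cl 3822, Na 6910.
Overall IE_3 order: B < Cl < O < Na < Li.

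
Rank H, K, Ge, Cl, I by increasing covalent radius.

H < Cl < Ge < I < K

Atomic radius shrinks across a period as nuclear charge pulls the same shell inward, and grows down a group as new shells are added.
Neither a single period nor a single group — weigh both effects.
Cl > H: the two effects oppose for this pair; the down-group effect wins (99 vs 32 pm).
Ge > Cl: relative to Cl, both the across-period and down-group shifts push Ge's atomic radius up.
I > Ge: the two effects oppose for this pair; the down-group effect wins (133 vs 121 pm).
K > I: the two effects oppose for this pair; the across-period effect wins (196 vs 133 pm).
For reference (pm): H 32, Cl 99, K 196, Ge 121, I 133.
So from smallest to largest: H < Cl < Ge < I < K.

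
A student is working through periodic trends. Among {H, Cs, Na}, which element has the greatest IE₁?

H

H is in period 1, group 1; Na is in period 3, group 1; Cs is in period 6, group 1.
First ionization energy rises across a period (greater Z_eff holds electrons more tightly) and falls down a group (valence electrons are farther from the nucleus).
All are in group 1, so first ionization energy increases up the group.
The greatest IE₁ among these belongs to H.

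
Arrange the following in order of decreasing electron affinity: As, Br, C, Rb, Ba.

C is in period 2, group 14; As is in period 4, group 15; Br is in period 4, group 17; Rb is in period 5, group 1; Ba is in period 6, group 2.
Adding an electron releases more energy for atoms nearer the top right (short of the noble gases).
Neither a single period nor a single group — weigh both effects.
Rb > Ba: period and group pull opposite ways; the down-group shift dominates (47 vs 14 kJ/mol).
As > Rb: both effects reinforce here, so As is clearly the higher of the two.
C > As: period and group pull opposite ways; the down-group shift dominates (122 vs 78 kJ/mol).
Br > C: period and group pull opposite ways; the across-period shift dominates (325 vs 122 kJ/mol).
Tabulated electron affinity (kJ/mol): C 122, As 78, Br 325, Rb 47, Ba 14.
So from highest to lowest: Br > C > As > Rb > Ba.

Br, C, As, Rb, Ba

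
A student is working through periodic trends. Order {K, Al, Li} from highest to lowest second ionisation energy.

The second ionization energy removes an electron from the +1 ion. For each element: K⁺ is the bare [Ar] core; Al⁺ still has 2 valence electrons; Li⁺ is the bare [He] core.
Core electrons are held far more tightly than valence electrons, so K and Li top the IE_2 order.
Tabulated IE_2 (kJ/mol): K 3052, Al 1817, Li 7298.
Putting it together, IE_2: Al < K < Li.

Li > K > Al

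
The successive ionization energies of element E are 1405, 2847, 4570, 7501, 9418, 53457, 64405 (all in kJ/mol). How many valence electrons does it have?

Look for the largest jump between consecutive ionization energies: IE6/IE5 ≈ 5.7, far larger than any earlier ratio.
That jump marks the point where a core electron is being removed. So the atom has 5 valence electrons.

5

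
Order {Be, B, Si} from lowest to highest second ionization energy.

Si, Be, B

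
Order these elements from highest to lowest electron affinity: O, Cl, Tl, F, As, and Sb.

Cl > F > O > Sb > As > Tl

O is in period 2, group 16; F is in period 2, group 17; Cl is in period 3, group 17; As is in period 4, group 15; Sb is in period 5, group 15; Tl is in period 6, group 13.
EA tends to increase across a period and decrease down a group, though the pattern is less regular than for IE or radius.
Neither a single period nor a single group — weigh both effects.
As > Tl: relative to Tl, both the across-period and down-group shifts push As's electron affinity up.
Sb > As: this pair runs against the simple trend — see the exception note.
O > Sb: both effects reinforce here, so O is clearly the higher of the two.
F > O: F lies to the right of O in period 2, so the across-period effect alone puts F higher.
Cl > F: this pair runs against the simple trend — see the exception note.
Note the exception: Sb has a higher electron affinity than As, contrary to the simple trend — both are half-filled np³, but the pairing/repulsion penalty for the added electron shrinks as the p orbitals become larger and more diffuse down the group, and for Sb that outweighs the weaker nuclear attraction.
Note the exception: Cl has a higher electron affinity than F, contrary to the simple trend — F's small 2p subshell makes the incoming electron feel strong e⁻–e⁻ repulsion, so Cl actually releases more energy on gaining an electron.
Approximate values (kJ/mol): O 141, F 328, Cl 349, As 78, Sb 103, Tl 19.
So from highest to lowest: Cl > F > O > Sb > As > Tl.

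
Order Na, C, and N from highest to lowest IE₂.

Consider each +1 ion: Na⁺ is the bare [Ne] core; C⁺ still has 3 valence electrons; N⁺ still has 4 valence electrons.
Core electrons are held far more tightly than valence electrons, so Na tops the IE_2 order.
Valence configurations: C⁺ [He]2s²2p¹, N⁺ [He]2s²2p².
Approximate IE_2 values (kJ/mol): Na 4562, C 2353, N 2856.
Overall IE_2 order: C < N < Na.

Na > N > C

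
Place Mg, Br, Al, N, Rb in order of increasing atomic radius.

N < Br < Al < Mg < Rb

N is in period 2, group 15; Mg is in period 3, group 2; Al is in period 3, group 13; Br is in period 4, group 17; Rb is in period 5, group 1.
Atomic radius shrinks across a period as nuclear charge pulls the same shell inward, and grows down a group as new shells are added.
These span different periods and groups, so the two trends combine.
Br > N: period and group pull opposite ways; the down-group shift dominates (114 vs 71 pm).
Al > Br: period and group pull opposite ways; the across-period shift dominates (126 vs 114 pm).
Mg > Al: Mg lies to the left of Al in period 3, so the across-period effect alone puts Mg larger.
Rb > Mg: both effects reinforce here, so Rb is clearly the larger of the two.
Approximate values (pm): N 71, Mg 139, Al 126, Br 114, Rb 210.
So from smallest to largest: N < Br < Al < Mg < Rb.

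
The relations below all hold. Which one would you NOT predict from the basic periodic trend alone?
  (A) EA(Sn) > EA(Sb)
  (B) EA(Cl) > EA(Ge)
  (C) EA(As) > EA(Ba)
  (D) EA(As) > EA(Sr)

The general trend: electron affinity increases across a period and decreases down a group.
(A) Sn (period 5, group 14) vs Sb (period 5, group 15): the stated order contradicts the simple trend.
(B) Cl (period 3, group 17) vs Ge (period 4, group 14): the stated order agrees with the simple trend.
(C) As (period 4, group 15) vs Ba (period 6, group 2): the stated order agrees with the simple trend.
(D) As (period 4, group 15) vs Sr (period 5, group 2): the stated order agrees with the simple trend.
The exception is (A): adding an electron to Sb's half-filled 5p³ is unfavourable, so Sn has the more exothermic EA.

(A)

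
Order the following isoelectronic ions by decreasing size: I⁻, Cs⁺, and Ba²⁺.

I⁻ > Cs⁺ > Ba²⁺

All of these have 54 electrons, so size is governed by nuclear charge alone: the more protons, the stronger the pull on the same electron cloud, and the smaller the ion.
Nuclear charges: Ba²⁺ (Z=56), Cs⁺ (Z=55), I⁻ (Z=53).
Largest to smallest: I⁻ > Cs⁺ > Ba²⁺.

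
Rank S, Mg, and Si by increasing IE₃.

Si < S < Mg

Consider each +2 ion: S²⁺ still has 4 valence electrons; Mg²⁺ is the bare [Ne] core; Si²⁺ still has 2 valence electrons.
Core electrons are held far more tightly than valence electrons, so Mg tops the IE_3 order.
Valence configurations: S²⁺ [Ne]3s²3p², Si²⁺ [Ne]3s².
Approximate IE_3 values (kJ/mol): S 3357, Mg 7733, Si 3232.
Overall IE_3 order: Si < S < Mg.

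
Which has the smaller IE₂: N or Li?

IE_2 is the cost of taking one more electron from the +1 cation: N⁺ still has 4 valence electrons; Li⁺ is the bare [He] core.
Core electrons are held far more tightly than valence electrons, so Li tops the IE_2 order.
Approximate IE_2 values (kJ/mol): N 2856, Li 7298.
Putting it together, IE_2: N < Li.

N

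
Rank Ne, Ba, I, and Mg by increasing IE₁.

Ne is in period 2, group 18; Mg is in period 3, group 2; I is in period 5, group 17; Ba is in period 6, group 2.
First ionization energy rises across a period (greater Z_eff holds electrons more tightly) and falls down a group (valence electrons are farther from the nucleus).
Here both period and group differ, so the two effects have to be weighed against each other.
Mg > Ba: Mg sits above Ba in group 2, so the down-group effect alone puts Mg higher.
I > Mg: period and group pull opposite ways; the across-period shift dominates (1008 vs 738 kJ/mol).
Ne > I: relative to I, both the across-period and down-group shifts push Ne's first ionization energy up.
Approximate values (kJ/mol): Ne 2081, Mg 738, I 1008, Ba 503.
So from lowest to highest: Ba < Mg < I < Ne.

Ba, Mg, I, Ne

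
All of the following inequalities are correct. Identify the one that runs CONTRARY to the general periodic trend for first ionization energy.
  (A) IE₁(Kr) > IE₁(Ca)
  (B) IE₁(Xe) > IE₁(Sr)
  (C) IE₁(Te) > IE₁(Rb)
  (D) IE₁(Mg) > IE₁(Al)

The general trend: first ionization energy increases across a period and decreases down a group.
(A) Kr (period 4, group 18) vs Ca (period 4, group 2): the stated order agrees with the simple trend.
(B) Xe (period 5, group 18) vs Sr (period 5, group 2): the stated order agrees with the simple trend.
(C) Te (period 5, group 16) vs Rb (period 5, group 1): the stated order agrees with the simple trend.
(D) Mg (period 3, group 2) vs Al (period 3, group 13): the stated order contradicts the simple trend.
The exception is (D): Al's single 3p electron is easier to remove than one from Mg's filled 3s².

(D)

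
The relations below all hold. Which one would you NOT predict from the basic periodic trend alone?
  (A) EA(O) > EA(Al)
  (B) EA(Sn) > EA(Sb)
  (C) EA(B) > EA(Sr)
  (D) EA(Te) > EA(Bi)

(B)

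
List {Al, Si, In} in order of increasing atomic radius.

Al is in period 3, group 13; Si is in period 3, group 14; In is in period 5, group 13.
Across a period the added protons contract the valence shell; down a group each new principal shell makes the atom larger.
Neither a single period nor a single group — weigh both effects.
Al > Si: Al lies to the left of Si in period 3, so the across-period effect alone puts Al larger.
In > Al: In sits below Al in group 13, so the down-group effect alone puts In larger.
For reference (pm): Al 126, Si 116, In 142.
So from smallest to largest: Si < Al < In.

Si < Al < In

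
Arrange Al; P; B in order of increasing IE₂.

Al, P, B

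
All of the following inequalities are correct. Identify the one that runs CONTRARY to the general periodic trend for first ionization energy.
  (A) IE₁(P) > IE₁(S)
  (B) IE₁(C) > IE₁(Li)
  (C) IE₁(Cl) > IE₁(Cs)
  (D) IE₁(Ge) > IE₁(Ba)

The general trend: first ionization energy increases across a period and decreases down a group.
(A) P (period 3, group 15) vs S (period 3, group 16): the stated order contradicts the simple trend.
(B) C (period 2, group 14) vs Li (period 2, group 1): the stated order agrees with the simple trend.
(C) Cl (period 3, group 17) vs Cs (period 6, group 1): the stated order agrees with the simple trend.
(D) Ge (period 4, group 14) vs Ba (period 6, group 2): the stated order agrees with the simple trend.
The exception is (A): S (3p⁴) ionizes more easily than half-filled P (3p³) because the paired 3p electron in S is pushed out by e⁻–e⁻ repulsion.

(A)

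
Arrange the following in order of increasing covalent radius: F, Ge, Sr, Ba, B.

F < B < Ge < Sr < Ba

B is in period 2, group 13; F is in period 2, group 17; Ge is in period 4, group 14; Sr is in period 5, group 2; Ba is in period 6, group 2.
Radius decreases left→right (rising Z_eff, same n) and increases top→bottom (higher n).
These span different periods and groups, so the two trends combine.
B > F: B lies to the left of F in period 2, so the across-period effect alone puts B larger.
Ge > B: period and group pull opposite ways; the down-group shift dominates (121 vs 85 pm).
Sr > Ge: relative to Ge, both the across-period and down-group shifts push Sr's atomic radius up.
Ba > Sr: Ba sits below Sr in group 2, so the down-group effect alone puts Ba larger.
Tabulated atomic radius (pm): B 85, F 64, Ge 121, Sr 185, Ba 196.
So from smallest to largest: F < B < Ge < Sr < Ba.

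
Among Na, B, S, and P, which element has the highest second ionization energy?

The second ionization energy removes an electron from the +1 ion. For each element: Na⁺ is the bare [Ne] core; B⁺ still has 2 valence electrons; S⁺ still has 5 valence electrons; P⁺ still has 4 valence electrons.
Breaking into a closed-shell core is much more expensive than removing a leftover valence electron — Na has the largest IE_2 here.
Valence configurations: B⁺ [He]2s², S⁺ [Ne]3s²3p³, P⁺ [Ne]3s²3p².
Approximate IE_2 values (kJ/mol): Na 4562, B 2427, S 2252, P 1907.
So the second ionization energies run P < S < B < Na.

Na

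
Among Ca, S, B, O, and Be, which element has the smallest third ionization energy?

S

IE_3 is the cost of taking one more electron from the +2 cation: Ca²⁺ is the bare [Ar] core; S²⁺ still has 4 valence electrons; B²⁺ still has 1 valence electron; O²⁺ still has 4 valence electrons; Be²⁺ is the bare [He] core.
Usually core removal costs more than valence removal, but here the competition is close: a tightly held n=2 valence electron can cost more to remove than an n=3 core electron, so the actual values have to decide it.
Valence configurations: S²⁺ [Ne]3s²3p², B²⁺ [He]2s¹, O²⁺ [He]2s²2p².
The numbers (kJ/mol): Ca 4912, S 3357, B 3660, O 5300, Be 14849.
Hence IE_3: S < B < Ca < O < Be.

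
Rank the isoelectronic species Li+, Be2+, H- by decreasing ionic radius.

All of these have 2 electrons, so size is governed by nuclear charge alone: the more protons, the stronger the pull on the same electron cloud, and the smaller the ion.
Nuclear charges: Be2+ (Z=4), Li+ (Z=3), H- (Z=1).
Largest to smallest: H- > Li+ > Be2+.

H- > Li+ > Be2+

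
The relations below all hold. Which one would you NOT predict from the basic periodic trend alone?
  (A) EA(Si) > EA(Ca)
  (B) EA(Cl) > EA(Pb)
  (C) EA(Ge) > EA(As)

(C)

The general trend: electron affinity increases across a period and decreases down a group.
(A) Si (period 3, group 14) vs Ca (period 4, group 2): the stated order agrees with the simple trend.
(B) Cl (period 3, group 17) vs Pb (period 6, group 14): the stated order agrees with the simple trend.
(C) Ge (period 4, group 14) vs As (period 4, group 15): the stated order contradicts the simple trend.
The exception is (C): adding an electron to As's half-filled 4p³ is unfavourable, so Ge (4p²) has the more exothermic EA.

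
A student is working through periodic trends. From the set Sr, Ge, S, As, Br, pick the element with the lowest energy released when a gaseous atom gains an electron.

S is in period 3, group 16; Ge is in period 4, group 14; As is in period 4, group 15; Br is in period 4, group 17; Sr is in period 5, group 2.
Electron affinity generally becomes more exothermic across a period toward the halogens and less exothermic down a group.
These span different periods and groups, so the two trends combine.
As > Sr: both effects reinforce here, so As is clearly the higher of the two.
Ge > As: this pair runs against the simple trend — see the exception note.
S > Ge: both effects reinforce here, so S is clearly the higher of the two.
Br > S: period and group pull opposite ways; the across-period shift dominates (325 vs 200 kJ/mol).
Note the exception: Ge has a higher electron affinity than As, contrary to the simple trend — adding an electron to As's half-filled 4p³ is unfavourable, so Ge (4p²) has the more exothermic EA.
Approximate values (kJ/mol): S 200, Ge 119, As 78, Br 325, Sr 5.
The lowest energy released when a gaseous atom gains an electron among these belongs to Sr.

Sr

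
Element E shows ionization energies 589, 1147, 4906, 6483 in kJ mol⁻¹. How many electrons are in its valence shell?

Look for the largest jump between consecutive ionization energies: IE3/IE2 ≈ 4.3, far larger than any earlier ratio.
That jump marks the point where a core electron is being removed. So the atom has 2 valence electrons.

2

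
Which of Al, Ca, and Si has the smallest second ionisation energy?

Ca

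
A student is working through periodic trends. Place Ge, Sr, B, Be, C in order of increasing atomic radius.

Across a period the added protons contract the valence shell; down a group each new principal shell makes the atom larger.
Here both period and group differ, so the two effects have to be weighed against each other.
B > C: B lies to the left of C in period 2, so the across-period effect alone puts B larger.
Be > B: Be lies to the left of B in period 2, so the across-period effect alone puts Be larger.
Ge > Be: the two effects oppose for this pair; the down-group effect wins (121 vs 102 pm).
Sr > Ge: relative to Ge, both the across-period and down-group shifts push Sr's atomic radius up.
For reference (pm): Be 102, B 85, C 75, Ge 121, Sr 185.
So from smallest to largest: C < B < Be < Ge < Sr.

C < B < Be < Ge < Sr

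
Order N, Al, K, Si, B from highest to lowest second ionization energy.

IE_2 is the cost of taking one more electron from the +1 cation: N⁺ still has 4 valence electrons; Al⁺ still has 2 valence electrons; K⁺ is the bare [Ar] core; Si⁺ still has 3 valence electrons; B⁺ still has 2 valence electrons.
Pulling an electron out of a noble-gas core costs far more than removing a remaining valence electron, so K sits at the high end of IE_2.
Valence configurations: N⁺ [He]2s²2p², Al⁺ [Ne]3s², Si⁺ [Ne]3s²3p¹, B⁺ [He]2s².
Si⁺ loses a lone 3p electron whereas Al⁺ must break into a filled 3s² pair, so IE_2(Al) > IE_2(Si) even though Si has the higher nuclear charge.
Approximate IE_2 values (kJ/mol): N 2856, Al 1817, K 3052, Si 1577, B 2427.
Putting it together, IE_2: Si < Al < B < N < K.

K > N > B > Al > Si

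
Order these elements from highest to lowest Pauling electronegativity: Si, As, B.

As > B > Si

Electronegativity increases across a period and decreases down a group, tracking effective nuclear charge and atomic size.
These sit on a diagonal, where the across-period and down-group effects partly cancel.
B > Si: the two effects oppose for this pair; the down-group effect wins (2.04 vs 1.90).
As > B: period and group pull opposite ways; the across-period shift dominates (2.18 vs 2.04).
Tabulated electronegativity (Pauling): B 2.04, Si 1.90, As 2.18.
So from highest to lowest: As > B > Si.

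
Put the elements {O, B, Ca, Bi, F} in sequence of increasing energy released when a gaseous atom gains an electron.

Ca, B, Bi, O, F

B is in period 2, group 13; O is in period 2, group 16; F is in period 2, group 17; Ca is in period 4, group 2; Bi is in period 6, group 15.
EA tends to increase across a period and decrease down a group, though the pattern is less regular than for IE or radius.
These span different periods and groups, so the two trends combine.
B > Ca: relative to Ca, both the across-period and down-group shifts push B's electron affinity up.
Bi > B: the two effects oppose for this pair; the across-period effect wins (91 vs 27 kJ/mol).
O > Bi: relative to Bi, both the across-period and down-group shifts push O's electron affinity up.
F > O: both are in period 2; the period trend gives F the larger value.
Approximate values (kJ/mol): B 27, O 141, F 328, Ca 2, Bi 91.
So from lowest to highest: Ca < B < Bi < O < F.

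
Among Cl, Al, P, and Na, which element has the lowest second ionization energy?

Al

After 1 electron has been removed, what remains? Cl⁺ still has 6 valence electrons; Al⁺ still has 2 valence electrons; P⁺ still has 4 valence electrons; Na⁺ is the bare [Ne] core.
Breaking into a closed-shell core is much more expensive than removing a leftover valence electron — Na has the largest IE_2 here.
Valence configurations: Cl⁺ [Ne]3s²3p⁴, Al⁺ [Ne]3s², P⁺ [Ne]3s²3p².
The numbers (kJ/mol): Cl 2298, Al 1817, P 1907, Na 4562.
So the second ionization energies run Al < P < Cl < Na.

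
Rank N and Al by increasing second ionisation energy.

Consider each +1 ion: N⁺ still has 4 valence electrons; Al⁺ still has 2 valence electrons.
All are still removing valence electrons, so compare the +1 ions as you would atoms: IE_2 generally rises across a period (higher Z_eff) and falls down a group (larger shell), subject to the usual subshell exceptions.
Valence configurations: N⁺ [He]2s²2p², Al⁺ [Ne]3s².
Tabulated IE_2 (kJ/mol): N 2856, Al 1817.
Overall IE_2 order: Al < N.

Al < N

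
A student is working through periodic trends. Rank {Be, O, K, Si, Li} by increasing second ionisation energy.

Si < Be < K < O < Li

IE_2 is the cost of taking one more electron from the +1 cation: Be⁺ still has 1 valence electron; O⁺ still has 5 valence electrons; K⁺ is the bare [Ar] core; Si⁺ still has 3 valence electrons; Li⁺ is the bare [He] core.
Usually core removal costs more than valence removal, but here the competition is close: a tightly held n=2 valence electron can cost more to remove than an n=3 core electron, so the actual values have to decide it.
Valence configurations: Be⁺ [He]2s¹, O⁺ [He]2s²2p³, Si⁺ [Ne]3s²3p¹.
Tabulated IE_2 (kJ/mol): Be 1757, O 3388, K 3052, Si 1577, Li 7298.
Putting it together, IE_2: Si < Be < K < O < Li.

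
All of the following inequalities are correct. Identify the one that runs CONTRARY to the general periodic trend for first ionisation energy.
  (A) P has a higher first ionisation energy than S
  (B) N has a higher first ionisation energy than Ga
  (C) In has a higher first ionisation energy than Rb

(A)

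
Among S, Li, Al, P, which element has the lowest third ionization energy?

Al

After 2 electrons have been removed, what remains? S²⁺ still has 4 valence electrons; Li²⁺ is already 1 electron into the core; Al²⁺ still has 1 valence electron; P²⁺ still has 3 valence electrons.
Pulling an electron out of a noble-gas core costs far more than removing a remaining valence electron, so Li sits at the high end of IE_3.
Valence configurations: S²⁺ [Ne]3s²3p², Al²⁺ [Ne]3s¹, P²⁺ [Ne]3s²3p¹.
Approximate IE_3 values (kJ/mol): S 3357, Li 11815, Al 2745, P 2914.
Overall IE_3 order: Al < P < S < Li.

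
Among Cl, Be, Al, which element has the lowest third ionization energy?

Consider each +2 ion: Cl²⁺ still has 5 valence electrons; Be²⁺ is the bare [He] core; Al²⁺ still has 1 valence electron.
Pulling an electron out of a noble-gas core costs far more than removing a remaining valence electron, so Be sits at the high end of IE_3.
Valence configurations: Cl²⁺ [Ne]3s²3p³, Al²⁺ [Ne]3s¹.
The numbers (kJ/mol): Cl 3822, Be 14849, Al 2745.
Hence IE_3: Al < Cl < Be.

Al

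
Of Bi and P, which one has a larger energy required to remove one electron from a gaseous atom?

P

Across a period the outer electron is held more tightly (higher IE₁); down a group it sits in a higher shell, more shielded, and comes off more easily.
All are in group 15, so first ionization energy increases up the group.
So P has the larger energy required to remove one electron from a gaseous atom (P > Bi).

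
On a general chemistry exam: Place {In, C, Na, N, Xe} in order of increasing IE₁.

Na, In, C, Xe, N

C is in period 2, group 14; N is in period 2, group 15; Na is in period 3, group 1; In is in period 5, group 13; Xe is in period 5, group 18.
Across a period the outer electron is held more tightly (higher IE₁); down a group it sits in a higher shell, more shielded, and comes off more easily.
Here both period and group differ, so the two effects have to be weighed against each other.
In > Na: period and group pull opposite ways; the across-period shift dominates (558 vs 496 kJ/mol).
C > In: relative to In, both the across-period and down-group shifts push C's first ionization energy up.
Xe > C: period and group pull opposite ways; the across-period shift dominates (1170 vs 1086 kJ/mol).
N > Xe: the two effects oppose for this pair; the down-group effect wins (1402 vs 1170 kJ/mol).
Tabulated first ionization energy (kJ/mol): C 1086, N 1402, Na 496, In 558, Xe 1170.
So from lowest to highest: Na < In < C < Xe < N.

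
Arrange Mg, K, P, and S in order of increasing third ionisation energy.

IE_3 is the cost of taking one more electron from the +2 cation: Mg²⁺ is the bare [Ne] core; K²⁺ is already 1 electron into the core; P²⁺ still has 3 valence electrons; S²⁺ still has 4 valence electrons.
Breaking into a closed-shell core is much more expensive than removing a leftover valence electron — K and Mg have the largest IE_3 here.
Valence configurations: P²⁺ [Ne]3s²3p¹, S²⁺ [Ne]3s²3p².
The numbers (kJ/mol): Mg 7733, K 4420, P 2914, S 3357.
Putting it together, IE_3: P < S < K < Mg.

P < S < K < Mg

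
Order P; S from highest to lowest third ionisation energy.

S, P

The third ionization energy removes an electron from the +2 ion. For each element: P²⁺ still has 3 valence electrons; S²⁺ still has 4 valence electrons.
All are still removing valence electrons, so compare the +2 ions as you would atoms: IE_3 generally rises across a period (higher Z_eff) and falls down a group (larger shell), subject to the usual subshell exceptions.
Valence configurations: P²⁺ [Ne]3s²3p¹, S²⁺ [Ne]3s²3p².
Approximate IE_3 values (kJ/mol): P 2914, S 3357.
Hence IE_3: P < S.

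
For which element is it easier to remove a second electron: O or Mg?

Mg

After 1 electron has been removed, what remains? O⁺ still has 5 valence electrons; Mg⁺ still has 1 valence electron.
All are still removing valence electrons, so compare the +1 ions as you would atoms: IE_2 generally rises across a period (higher Z_eff) and falls down a group (larger shell), subject to the usual subshell exceptions.
Valence configurations: O⁺ [He]2s²2p³, Mg⁺ [Ne]3s¹.
The numbers (kJ/mol): O 3388, Mg 1451.
Overall IE_2 order: Mg < O.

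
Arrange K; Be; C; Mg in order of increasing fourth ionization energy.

K < C < Mg < Be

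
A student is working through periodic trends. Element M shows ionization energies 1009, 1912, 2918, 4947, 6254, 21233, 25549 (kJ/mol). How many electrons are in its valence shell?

Look for the largest jump between consecutive ionization energies: IE6/IE5 ≈ 3.4, far larger than any earlier ratio.
That jump marks the point where a core electron is being removed. So the atom has 5 valence electrons.

5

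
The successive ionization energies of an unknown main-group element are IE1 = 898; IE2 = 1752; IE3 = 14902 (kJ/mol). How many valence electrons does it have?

Look for the largest jump between consecutive ionization energies: IE3/IE2 ≈ 8.5, far larger than any earlier ratio.
That jump marks the point where a core electron is being removed. So the atom has 2 valence electrons.

2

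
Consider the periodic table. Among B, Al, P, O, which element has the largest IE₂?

O

Consider each +1 ion: B⁺ still has 2 valence electrons; Al⁺ still has 2 valence electrons; P⁺ still has 4 valence electrons; O⁺ still has 5 valence electrons.
All are still removing valence electrons, so compare the +1 ions as you would atoms: IE_2 generally rises across a period (higher Z_eff) and falls down a group (larger shell), subject to the usual subshell exceptions.
Valence configurations: B⁺ [He]2s², Al⁺ [Ne]3s², P⁺ [Ne]3s²3p², O⁺ [He]2s²2p³.
The numbers (kJ/mol): B 2427, Al 1817, P 1907, O 3388.
Putting it together, IE_2: Al < P < B < O.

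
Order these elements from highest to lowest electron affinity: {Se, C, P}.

Se > C > P

Adding an electron releases more energy for atoms nearer the top right (short of the noble gases).
A diagonal step moves right (one effect) and down (the opposite effect) at once.
C > P: period and group pull opposite ways; the down-group shift dominates (122 vs 72 kJ/mol).
Se > C: the two effects oppose for this pair; the across-period effect wins (195 vs 122 kJ/mol).
Approximate values (kJ/mol): C 122, P 72, Se 195.
So from highest to lowest: Se > C > P.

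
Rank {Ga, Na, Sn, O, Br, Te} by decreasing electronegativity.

O is in period 2, group 16; Na is in period 3, group 1; Ga is in period 4, group 13; Br is in period 4, group 17; Sn is in period 5, group 14; Te is in period 5, group 16.
Atoms toward the upper right of the periodic table pull bonding electrons most strongly.
Neither a single period nor a single group — weigh both effects.
Ga > Na: the two effects oppose for this pair; the across-period effect wins (1.81 vs 0.93).
Sn > Ga: period and group pull opposite ways; the across-period shift dominates (1.96 vs 1.81).
Te > Sn: Te lies to the right of Sn in period 5, so the across-period effect alone puts Te higher.
Br > Te: both effects reinforce here, so Br is clearly the higher of the two.
O > Br: the two effects oppose for this pair; the down-group effect wins (3.44 vs 2.96).
Approximate values (Pauling): O 3.44, Na 0.93, Ga 1.81, Br 2.96, Sn 1.96, Te 2.10.
So from highest to lowest: O > Br > Te > Sn > Ga > Na.

O > Br > Te > Sn > Ga > Na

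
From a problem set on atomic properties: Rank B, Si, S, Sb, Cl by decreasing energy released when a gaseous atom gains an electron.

Cl > S > Si > Sb > B

B is in period 2, group 13; Si is in period 3, group 14; S is in period 3, group 16; Cl is in period 3, group 17; Sb is in period 5, group 15.
Electron affinity generally becomes more exothermic across a period toward the halogens and less exothermic down a group.
Neither a single period nor a single group — weigh both effects.
Sb > B: period and group pull opposite ways; the across-period shift dominates (103 vs 27 kJ/mol).
Si > Sb: the two effects oppose for this pair; the down-group effect wins (134 vs 103 kJ/mol).
S > Si: both are in period 3; the period trend gives S the larger value.
Cl > S: both are in period 3; the period trend gives Cl the larger value.
Tabulated electron affinity (kJ/mol): B 27, Si 134, S 200, Cl 349, Sb 103.
So from highest to lowest: Cl > S > Si > Sb > B.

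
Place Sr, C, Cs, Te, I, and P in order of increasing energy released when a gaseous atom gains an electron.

C is in period 2, group 14; P is in period 3, group 15; Sr is in period 5, group 2; Te is in period 5, group 16; I is in period 5, group 17; Cs is in period 6, group 1.
Electron affinity generally becomes more exothermic across a period toward the halogens and less exothermic down a group.
Here both period and group differ, so the two effects have to be weighed against each other.
Cs > Sr: this pair runs against the simple trend — see the exception note.
P > Cs: both effects reinforce here, so P is clearly the higher of the two.
C > P: period and group pull opposite ways; the down-group shift dominates (122 vs 72 kJ/mol).
Te > C: the two effects oppose for this pair; the across-period effect wins (190 vs 122 kJ/mol).
I > Te: both are in period 5; the period trend gives I the larger value.
Note the exception: Cs has a higher electron affinity than Sr, contrary to the simple trend — adding an electron to Sr (ns²) has to open a new, higher-energy np subshell, which is unfavourable.
Tabulated electron affinity (kJ/mol): C 122, P 72, Sr 5, Te 190, I 295, Cs 46.
So from lowest to highest: Sr < Cs < P < C < Te < I.

Sr < Cs < P < C < Te < I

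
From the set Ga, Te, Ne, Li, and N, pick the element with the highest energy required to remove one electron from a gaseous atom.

Li is in period 2, group 1; N is in period 2, group 15; Ne is in period 2, group 18; Ga is in period 4, group 13; Te is in period 5, group 16.
First ionization energy rises across a period (greater Z_eff holds electrons more tightly) and falls down a group (valence electrons are farther from the nucleus).
Neither a single period nor a single group — weigh both effects.
Ga > Li: the two effects oppose for this pair; the across-period effect wins (579 vs 520 kJ/mol).
Te > Ga: the two effects oppose for this pair; the across-period effect wins (869 vs 579 kJ/mol).
N > Te: period and group pull opposite ways; the down-group shift dominates (1402 vs 869 kJ/mol).
Ne > N: Ne lies to the right of N in period 2, so the across-period effect alone puts Ne higher.
Approximate values (kJ/mol): Li 520, N 1402, Ne 2081, Ga 579, Te 869.
The highest energy required to remove one electron from a gaseous atom among these belongs to Ne.

Ne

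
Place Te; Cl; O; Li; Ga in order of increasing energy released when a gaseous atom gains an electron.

Ga < Li < O < Te < Cl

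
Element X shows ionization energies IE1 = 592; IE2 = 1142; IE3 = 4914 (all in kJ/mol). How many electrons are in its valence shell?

Look for the largest jump between consecutive ionization energies: IE3/IE2 ≈ 4.3, far larger than any earlier ratio.
That jump marks the point where a core electron is being removed. So the atom has 2 valence electrons.

2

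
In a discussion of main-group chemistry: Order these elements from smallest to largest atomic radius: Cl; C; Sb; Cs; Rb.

C is in period 2, group 14; Cl is in period 3, group 17; Rb is in period 5, group 1; Sb is in period 5, group 15; Cs is in period 6, group 1.
Atomic radius shrinks across a period as nuclear charge pulls the same shell inward, and grows down a group as new shells are added.
Neither a single period nor a single group — weigh both effects.
Cl > C: period and group pull opposite ways; the down-group shift dominates (99 vs 75 pm).
Sb > Cl: both effects reinforce here, so Sb is clearly the larger of the two.
Rb > Sb: both are in period 5; the period trend gives Rb the larger value.
Cs > Rb: Cs sits below Rb in group 1, so the down-group effect alone puts Cs larger.
For reference (pm): C 75, Cl 99, Rb 210, Sb 140, Cs 232.
So from smallest to largest: C < Cl < Sb < Rb < Cs.

C < Cl < Sb < Rb < Cs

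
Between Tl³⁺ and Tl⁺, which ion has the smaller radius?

Both ions have Z = 81 protons, but Tl³⁺ has lost more electrons, so its remaining electrons feel a larger effective nuclear charge per electron and are pulled in more tightly.
Higher positive charge → smaller ion, so Tl⁺ > Tl³⁺.

Tl³⁺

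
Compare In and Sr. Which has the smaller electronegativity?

Sr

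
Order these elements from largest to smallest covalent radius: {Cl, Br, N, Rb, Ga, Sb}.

Rb > Sb > Ga > Br > Cl > N

Moving right in a period, electrons are added to the same shell under a stronger nuclear pull, so atoms get smaller; moving down, a new shell is opened and atoms get larger.
Neither a single period nor a single group — weigh both effects.
Cl > N: period and group pull opposite ways; the down-group shift dominates (99 vs 71 pm).
Br > Cl: Br sits below Cl in group 17, so the down-group effect alone puts Br larger.
Ga > Br: Ga lies to the left of Br in period 4, so the across-period effect alone puts Ga larger.
Sb > Ga: the two effects oppose for this pair; the down-group effect wins (140 vs 124 pm).
Rb > Sb: both are in period 5; the period trend gives Rb the larger value.
For reference (pm): N 71, Cl 99, Ga 124, Br 114, Rb 210, Sb 140.
So from largest to smallest: Rb > Sb > Ga > Br > Cl > N.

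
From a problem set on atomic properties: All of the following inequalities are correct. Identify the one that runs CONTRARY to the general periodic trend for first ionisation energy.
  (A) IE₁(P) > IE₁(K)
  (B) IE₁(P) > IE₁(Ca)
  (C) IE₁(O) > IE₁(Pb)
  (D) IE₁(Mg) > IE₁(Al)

The general trend: first ionisation energy increases across a period and decreases down a group.
(A) P (period 3, group 15) vs K (period 4, group 1): the stated order agrees with the simple trend.
(B) P (period 3, group 15) vs Ca (period 4, group 2): the stated order agrees with the simple trend.
(C) O (period 2, group 16) vs Pb (period 6, group 14): the stated order agrees with the simple trend.
(D) Mg (period 3, group 2) vs Al (period 3, group 13): the stated order contradicts the simple trend.
The exception is (D): Al's single 3p electron is easier to remove than one from Mg's filled 3s².

(D)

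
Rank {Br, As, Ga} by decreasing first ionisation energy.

Br, As, Ga

Ga is in period 4, group 13; As is in period 4, group 15; Br is in period 4, group 17.
First ionization energy rises across a period (greater Z_eff holds electrons more tightly) and falls down a group (valence electrons are farther from the nucleus).
All lie in period 4, so first ionization energy increases left to right.
So from highest to lowest: Br > As > Ga.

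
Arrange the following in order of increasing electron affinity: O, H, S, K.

H is in period 1, group 1; O is in period 2, group 16; S is in period 3, group 16; K is in period 4, group 1.
Atoms with high Z_eff and room in the valence shell (especially the halogens) have the most exothermic electron affinities.
These span different periods and groups, so the two trends combine.
H > K: H sits above K in group 1, so the down-group effect alone puts H higher.
O > H: the two effects oppose for this pair; the across-period effect wins (141 vs 73 kJ/mol).
S > O: this pair runs against the simple trend — see the exception note.
Note the exception: S has a higher electron affinity than O, contrary to the simple trend — the compact 2p subshell of O repels the added electron more than S's larger 3p does.
Tabulated electron affinity (kJ/mol): H 73, O 141, S 200, K 48.
So from lowest to highest: K < H < O < S.

K < H < O < S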